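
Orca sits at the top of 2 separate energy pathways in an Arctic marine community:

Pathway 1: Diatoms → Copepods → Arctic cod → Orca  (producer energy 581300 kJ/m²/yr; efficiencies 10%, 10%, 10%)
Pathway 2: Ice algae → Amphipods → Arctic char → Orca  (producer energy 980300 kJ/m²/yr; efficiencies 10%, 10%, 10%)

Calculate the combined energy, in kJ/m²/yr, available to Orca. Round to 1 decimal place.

1561.6 kJ/m²/yr

Pathway 1: 581300 × 0.1 × 0.1 × 0.1 = 581.3 kJ/m²/yr
Pathway 2: 980300 × 0.1 × 0.1 × 0.1 = 980.3 kJ/m²/yr
Total at Orca: 581.3 + 980.3 = 1561.6 kJ/m²/yr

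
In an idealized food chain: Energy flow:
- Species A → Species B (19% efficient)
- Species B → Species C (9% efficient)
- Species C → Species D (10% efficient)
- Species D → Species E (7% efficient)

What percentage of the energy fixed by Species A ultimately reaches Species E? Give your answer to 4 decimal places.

0.0120%

Product of link efficiencies: 0.19 × 0.09 × 0.1 × 0.07 = 0.0001197
As a percentage: 0.0001197 × 100 = 0.0120%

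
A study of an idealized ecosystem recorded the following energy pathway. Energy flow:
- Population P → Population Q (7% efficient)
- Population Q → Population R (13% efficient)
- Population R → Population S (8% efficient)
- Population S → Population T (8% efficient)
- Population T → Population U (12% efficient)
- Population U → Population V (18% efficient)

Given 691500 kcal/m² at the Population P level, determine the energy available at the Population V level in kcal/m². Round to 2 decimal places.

0.87 kcal/m²

Population Q: 691500 × 0.07 = 48405 kcal/m²
Population R: 48405 × 0.13 = 6292.65 kcal/m²
Population S: 6292.65 × 0.08 = 503.412 kcal/m²
Population T: 503.412 × 0.08 = 40.27296 kcal/m²
Population U: 40.27296 × 0.12 = 4.8327552 kcal/m²
Population V: 4.8327552 × 0.18 = 0.869895936 kcal/m²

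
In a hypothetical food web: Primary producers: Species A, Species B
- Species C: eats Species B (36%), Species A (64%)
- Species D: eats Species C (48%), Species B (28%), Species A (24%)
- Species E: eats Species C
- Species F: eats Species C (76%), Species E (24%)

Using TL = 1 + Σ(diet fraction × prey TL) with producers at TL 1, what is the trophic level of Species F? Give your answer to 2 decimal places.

3.24

Species C: 1 + (0.36×1 + 0.64×1) = 2
Species D: 1 + (0.48×2 + 0.28×1 + 0.24×1) = 2.48
Species E: 1 + 2 = 3
Species F: 1 + (0.76×2 + 0.24×3) = 3.24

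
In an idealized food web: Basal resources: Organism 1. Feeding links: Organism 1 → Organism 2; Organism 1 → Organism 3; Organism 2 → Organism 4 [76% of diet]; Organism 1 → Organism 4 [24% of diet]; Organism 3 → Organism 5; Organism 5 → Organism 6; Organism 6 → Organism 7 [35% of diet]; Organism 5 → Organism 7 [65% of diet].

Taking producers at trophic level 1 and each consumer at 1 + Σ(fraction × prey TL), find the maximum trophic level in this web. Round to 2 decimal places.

Organism 2: 1 + 1 = 2
Organism 3: 1 + 1 = 2
Organism 4: 1 + (0.76×2 + 0.24×1) = 2.76
Organism 5: 1 + 2 = 3
Organism 6: 1 + 3 = 4
Organism 7: 1 + (0.35×4 + 0.65×3) = 4.35

4.35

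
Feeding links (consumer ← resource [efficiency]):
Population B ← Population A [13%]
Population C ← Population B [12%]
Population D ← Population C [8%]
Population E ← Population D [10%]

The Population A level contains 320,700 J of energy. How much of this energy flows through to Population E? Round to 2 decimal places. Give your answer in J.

Population B: 320700 × 0.13 = 41691 J
Population C: 41691 × 0.12 = 5002.92 J
Population D: 5002.92 × 0.08 = 400.2336 J
Population E: 400.2336 × 0.1 = 40.02336 J

40.02 J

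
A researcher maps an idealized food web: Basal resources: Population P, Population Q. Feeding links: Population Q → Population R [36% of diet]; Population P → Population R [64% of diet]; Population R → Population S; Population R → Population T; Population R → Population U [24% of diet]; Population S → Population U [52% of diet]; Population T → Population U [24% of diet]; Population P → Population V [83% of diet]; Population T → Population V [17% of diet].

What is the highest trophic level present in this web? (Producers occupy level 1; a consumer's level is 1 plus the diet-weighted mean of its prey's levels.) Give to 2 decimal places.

3.76

Population R: 1 + (0.36×1 + 0.64×1) = 2
Population S: 1 + 2 = 3
Population T: 1 + 2 = 3
Population U: 1 + (0.24×2 + 0.52×3 + 0.24×3) = 3.76
Population V: 1 + (0.83×1 + 0.17×3) = 2.34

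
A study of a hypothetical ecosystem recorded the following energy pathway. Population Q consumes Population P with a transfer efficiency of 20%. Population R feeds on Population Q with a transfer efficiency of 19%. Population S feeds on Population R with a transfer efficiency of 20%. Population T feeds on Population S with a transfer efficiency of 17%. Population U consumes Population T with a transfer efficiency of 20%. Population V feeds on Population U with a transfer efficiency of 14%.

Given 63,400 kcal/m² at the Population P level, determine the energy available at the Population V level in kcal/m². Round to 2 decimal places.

Population Q: 63400 × 0.2 = 12680 kcal/m²
Population R: 12680 × 0.19 = 2409.2 kcal/m²
Population S: 2409.2 × 0.2 = 481.84 kcal/m²
Population T: 481.84 × 0.17 = 81.9128 kcal/m²
Population U: 81.9128 × 0.2 = 16.38256 kcal/m²
Population V: 16.38256 × 0.14 = 2.2935584 kcal/m²

2.29 kcal/m²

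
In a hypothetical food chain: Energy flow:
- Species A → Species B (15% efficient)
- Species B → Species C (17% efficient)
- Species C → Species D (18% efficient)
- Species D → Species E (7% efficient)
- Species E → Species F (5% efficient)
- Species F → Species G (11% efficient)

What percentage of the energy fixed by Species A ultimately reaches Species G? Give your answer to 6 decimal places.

Product of link efficiencies: 0.15 × 0.17 × 0.18 × 0.07 × 0.05 × 0.11 = 0.00000176715
As a percentage: 0.00000176715 × 100 = 0.000177%

0.000177%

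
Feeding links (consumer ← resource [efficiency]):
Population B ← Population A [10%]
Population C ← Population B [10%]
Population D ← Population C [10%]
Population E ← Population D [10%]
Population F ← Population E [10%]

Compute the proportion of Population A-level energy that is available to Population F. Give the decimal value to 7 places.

0.0000100

Product of link efficiencies: 0.1 × 0.1 × 0.1 × 0.1 × 0.1 = 0.00001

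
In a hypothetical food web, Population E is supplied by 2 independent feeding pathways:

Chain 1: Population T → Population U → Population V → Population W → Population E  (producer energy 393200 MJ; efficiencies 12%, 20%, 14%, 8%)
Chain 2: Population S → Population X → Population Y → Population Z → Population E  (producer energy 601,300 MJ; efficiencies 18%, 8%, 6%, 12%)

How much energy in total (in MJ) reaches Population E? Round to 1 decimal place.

168.0 MJ

Chain 1: 393200 × 0.12 × 0.2 × 0.14 × 0.08 = 105.69216 MJ
Chain 2: 601300 × 0.18 × 0.08 × 0.06 × 0.12 = 62.342784 MJ
Total at Population E: 105.69216 + 62.342784 = 168.034944 MJ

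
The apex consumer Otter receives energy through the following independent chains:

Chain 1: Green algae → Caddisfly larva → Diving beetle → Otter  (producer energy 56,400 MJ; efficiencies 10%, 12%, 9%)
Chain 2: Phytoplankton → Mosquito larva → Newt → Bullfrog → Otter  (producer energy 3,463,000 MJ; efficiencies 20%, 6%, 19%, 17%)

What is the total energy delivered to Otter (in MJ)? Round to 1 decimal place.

Chain 1: 56400 × 0.1 × 0.12 × 0.09 = 60.912 MJ
Chain 2: 3463000 × 0.2 × 0.06 × 0.19 × 0.17 = 1342.2588 MJ
Total at Otter: 60.912 + 1342.2588 = 1403.1708 MJ

1403.2 MJ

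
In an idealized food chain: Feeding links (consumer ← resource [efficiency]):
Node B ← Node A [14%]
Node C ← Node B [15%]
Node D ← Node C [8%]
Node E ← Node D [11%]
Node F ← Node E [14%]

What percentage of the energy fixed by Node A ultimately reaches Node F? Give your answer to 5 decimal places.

Product of link efficiencies: 0.14 × 0.15 × 0.08 × 0.11 × 0.14 = 0.000025872
As a percentage: 0.000025872 × 100 = 0.00259%

0.00259%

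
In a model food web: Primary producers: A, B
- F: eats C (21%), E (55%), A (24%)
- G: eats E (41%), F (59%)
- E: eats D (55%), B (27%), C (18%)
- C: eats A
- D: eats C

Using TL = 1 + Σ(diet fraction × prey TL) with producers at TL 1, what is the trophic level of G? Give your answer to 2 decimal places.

4.39

C: 1 + 1 = 2
D: 1 + 2 = 3
E: 1 + (0.55×3 + 0.27×1 + 0.18×2) = 3.28
F: 1 + (0.21×2 + 0.55×3.28 + 0.24×1) = 3.464
G: 1 + (0.41×3.28 + 0.59×3.464) = 4.38856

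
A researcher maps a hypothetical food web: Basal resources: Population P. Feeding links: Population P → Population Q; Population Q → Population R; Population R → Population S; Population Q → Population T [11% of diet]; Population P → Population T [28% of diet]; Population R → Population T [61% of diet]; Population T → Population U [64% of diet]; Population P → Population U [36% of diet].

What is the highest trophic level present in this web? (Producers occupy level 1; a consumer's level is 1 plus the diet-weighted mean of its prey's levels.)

4

Population Q: 1 + 1 = 2
Population R: 1 + 2 = 3
Population S: 1 + 3 = 4
Population T: 1 + (0.11×2 + 0.28×1 + 0.61×3) = 3.33
Population U: 1 + (0.64×3.33 + 0.36×1) = 3.4912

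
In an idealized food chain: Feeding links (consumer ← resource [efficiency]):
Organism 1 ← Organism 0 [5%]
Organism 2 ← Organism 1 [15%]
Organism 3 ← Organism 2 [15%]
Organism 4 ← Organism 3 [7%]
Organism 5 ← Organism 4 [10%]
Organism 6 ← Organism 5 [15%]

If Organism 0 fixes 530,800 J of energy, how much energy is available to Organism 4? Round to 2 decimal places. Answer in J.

41.80 J

Organism 1: 530800 × 0.05 = 26540 J
Organism 2: 26540 × 0.15 = 3981 J
Organism 3: 3981 × 0.15 = 597.15 J
Organism 4: 597.15 × 0.07 = 41.8005 J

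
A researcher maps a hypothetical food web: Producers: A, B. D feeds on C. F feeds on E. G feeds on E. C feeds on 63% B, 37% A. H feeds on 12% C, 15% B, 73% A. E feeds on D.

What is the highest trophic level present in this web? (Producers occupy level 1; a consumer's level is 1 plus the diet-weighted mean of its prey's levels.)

5

C: 1 + (0.63×1 + 0.37×1) = 2
D: 1 + 2 = 3
E: 1 + 3 = 4
F: 1 + 4 = 5
G: 1 + 4 = 5
H: 1 + (0.12×2 + 0.15×1 + 0.73×1) = 2.12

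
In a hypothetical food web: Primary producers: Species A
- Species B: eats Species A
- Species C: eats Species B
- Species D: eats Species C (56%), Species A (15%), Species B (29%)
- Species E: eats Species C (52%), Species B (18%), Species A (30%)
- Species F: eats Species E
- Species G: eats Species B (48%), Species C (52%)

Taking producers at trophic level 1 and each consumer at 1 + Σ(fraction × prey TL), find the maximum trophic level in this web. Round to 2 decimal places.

4.22

Species B: 1 + 1 = 2
Species C: 1 + 2 = 3
Species D: 1 + (0.56×3 + 0.15×1 + 0.29×2) = 3.41
Species E: 1 + (0.52×3 + 0.18×2 + 0.3×1) = 3.22
Species F: 1 + 3.22 = 4.22
Species G: 1 + (0.48×2 + 0.52×3) = 3.52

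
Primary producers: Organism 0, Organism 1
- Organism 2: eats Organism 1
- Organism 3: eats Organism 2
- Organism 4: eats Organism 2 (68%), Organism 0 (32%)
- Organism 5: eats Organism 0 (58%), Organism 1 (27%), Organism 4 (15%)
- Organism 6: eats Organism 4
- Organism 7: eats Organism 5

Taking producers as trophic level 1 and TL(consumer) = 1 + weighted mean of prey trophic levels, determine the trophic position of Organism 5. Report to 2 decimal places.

Organism 2: 1 + 1 = 2
Organism 3: 1 + 2 = 3
Organism 4: 1 + (0.68×2 + 0.32×1) = 2.68
Organism 5: 1 + (0.58×1 + 0.27×1 + 0.15×2.68) = 2.252
Organism 6: 1 + 2.68 = 3.68
Organism 7: 1 + 2.252 = 3.252

2.25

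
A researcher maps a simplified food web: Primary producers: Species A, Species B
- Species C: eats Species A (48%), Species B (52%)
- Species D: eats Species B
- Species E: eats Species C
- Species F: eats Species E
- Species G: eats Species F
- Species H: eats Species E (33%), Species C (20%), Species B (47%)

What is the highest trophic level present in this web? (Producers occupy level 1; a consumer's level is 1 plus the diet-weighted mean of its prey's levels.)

5

Species C: 1 + (0.48×1 + 0.52×1) = 2
Species D: 1 + 1 = 2
Species E: 1 + 2 = 3
Species F: 1 + 3 = 4
Species G: 1 + 4 = 5
Species H: 1 + (0.33×3 + 0.2×2 + 0.47×1) = 2.86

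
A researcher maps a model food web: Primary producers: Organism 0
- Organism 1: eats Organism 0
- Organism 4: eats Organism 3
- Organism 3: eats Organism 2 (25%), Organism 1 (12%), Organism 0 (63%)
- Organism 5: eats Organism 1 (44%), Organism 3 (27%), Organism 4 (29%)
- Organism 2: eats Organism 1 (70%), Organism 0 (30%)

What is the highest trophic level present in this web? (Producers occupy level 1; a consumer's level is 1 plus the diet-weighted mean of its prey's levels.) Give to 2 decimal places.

Organism 1: 1 + 1 = 2
Organism 2: 1 + (0.7×2 + 0.3×1) = 2.7
Organism 3: 1 + (0.25×2.7 + 0.12×2 + 0.63×1) = 2.545
Organism 4: 1 + 2.545 = 3.545
Organism 5: 1 + (0.44×2 + 0.27×2.545 + 0.29×3.545) = 3.5952

3.60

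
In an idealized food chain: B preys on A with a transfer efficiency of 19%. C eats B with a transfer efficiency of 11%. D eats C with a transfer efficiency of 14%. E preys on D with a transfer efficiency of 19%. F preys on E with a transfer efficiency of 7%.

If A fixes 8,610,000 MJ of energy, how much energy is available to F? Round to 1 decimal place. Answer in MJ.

335.1 MJ

B: 8610000 × 0.19 = 1635900 MJ
C: 1635900 × 0.11 = 179949 MJ
D: 179949 × 0.14 = 25192.86 MJ
E: 25192.86 × 0.19 = 4786.6434 MJ
F: 4786.6434 × 0.07 = 335.065038 MJ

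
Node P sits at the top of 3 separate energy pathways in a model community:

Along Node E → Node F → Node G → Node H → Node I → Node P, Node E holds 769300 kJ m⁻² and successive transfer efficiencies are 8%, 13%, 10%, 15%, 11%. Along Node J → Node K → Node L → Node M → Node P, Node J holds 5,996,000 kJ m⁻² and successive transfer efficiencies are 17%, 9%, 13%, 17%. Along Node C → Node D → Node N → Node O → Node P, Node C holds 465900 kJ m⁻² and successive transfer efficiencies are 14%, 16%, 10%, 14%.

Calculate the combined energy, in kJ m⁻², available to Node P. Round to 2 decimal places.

Via Node E: 769300 × 0.08 × 0.13 × 0.1 × 0.15 × 0.11 = 13.201188 kJ m⁻²
Via Node J: 5996000 × 0.17 × 0.09 × 0.13 × 0.17 = 2027.42748 kJ m⁻²
Via Node C: 465900 × 0.14 × 0.16 × 0.1 × 0.14 = 146.10624 kJ m⁻²
Total at Node P: 13.201188 + 2027.42748 + 146.10624 = 2186.734908 kJ m⁻²

2186.73 kJ m⁻²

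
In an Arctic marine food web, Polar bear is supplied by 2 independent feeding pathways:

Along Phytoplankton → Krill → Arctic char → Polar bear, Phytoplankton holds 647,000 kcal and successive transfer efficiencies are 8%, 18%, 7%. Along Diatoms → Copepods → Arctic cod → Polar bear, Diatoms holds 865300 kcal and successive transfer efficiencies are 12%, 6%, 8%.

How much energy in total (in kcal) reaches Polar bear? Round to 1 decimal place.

1150.6 kcal

Via Phytoplankton: 647000 × 0.08 × 0.18 × 0.07 = 652.176 kcal
Via Diatoms: 865300 × 0.12 × 0.06 × 0.08 = 498.4128 kcal
Total at Polar bear: 652.176 + 498.4128 = 1150.5888 kcal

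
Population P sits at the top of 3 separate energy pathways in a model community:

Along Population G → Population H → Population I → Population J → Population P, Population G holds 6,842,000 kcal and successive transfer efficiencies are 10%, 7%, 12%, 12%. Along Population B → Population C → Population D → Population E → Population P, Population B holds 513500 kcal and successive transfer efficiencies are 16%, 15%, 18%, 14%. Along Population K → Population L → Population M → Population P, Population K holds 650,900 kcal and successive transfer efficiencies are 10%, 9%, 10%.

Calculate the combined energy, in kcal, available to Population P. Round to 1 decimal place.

1586.0 kcal

Via Population G: 6842000 × 0.1 × 0.07 × 0.12 × 0.12 = 689.6736 kcal
Via Population B: 513500 × 0.16 × 0.15 × 0.18 × 0.14 = 310.5648 kcal
Via Population K: 650900 × 0.1 × 0.09 × 0.1 = 585.81 kcal
Total at Population P: 689.6736 + 310.5648 + 585.81 = 1586.0484 kcal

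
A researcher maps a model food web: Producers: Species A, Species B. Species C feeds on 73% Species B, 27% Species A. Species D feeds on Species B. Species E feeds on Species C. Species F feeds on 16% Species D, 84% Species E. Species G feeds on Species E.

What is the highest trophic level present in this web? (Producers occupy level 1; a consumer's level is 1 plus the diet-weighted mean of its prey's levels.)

4

Species C: 1 + (0.73×1 + 0.27×1) = 2
Species D: 1 + 1 = 2
Species E: 1 + 2 = 3
Species F: 1 + (0.16×2 + 0.84×3) = 3.84
Species G: 1 + 3 = 4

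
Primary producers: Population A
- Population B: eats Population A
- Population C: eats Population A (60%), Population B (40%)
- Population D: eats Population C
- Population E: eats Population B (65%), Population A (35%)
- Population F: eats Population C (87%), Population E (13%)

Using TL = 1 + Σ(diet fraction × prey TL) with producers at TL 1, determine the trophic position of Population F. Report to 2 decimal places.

3.43

Population B: 1 + 1 = 2
Population C: 1 + (0.6×1 + 0.4×2) = 2.4
Population D: 1 + 2.4 = 3.4
Population E: 1 + (0.65×2 + 0.35×1) = 2.65
Population F: 1 + (0.87×2.4 + 0.13×2.65) = 3.4325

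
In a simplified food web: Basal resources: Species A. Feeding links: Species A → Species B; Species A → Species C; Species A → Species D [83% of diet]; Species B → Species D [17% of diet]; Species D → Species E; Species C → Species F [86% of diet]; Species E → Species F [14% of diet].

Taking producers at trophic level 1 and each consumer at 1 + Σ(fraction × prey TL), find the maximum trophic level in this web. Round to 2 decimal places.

Species B: 1 + 1 = 2
Species C: 1 + 1 = 2
Species D: 1 + (0.83×1 + 0.17×2) = 2.17
Species E: 1 + 2.17 = 3.17
Species F: 1 + (0.86×2 + 0.14×3.17) = 3.1638

3.17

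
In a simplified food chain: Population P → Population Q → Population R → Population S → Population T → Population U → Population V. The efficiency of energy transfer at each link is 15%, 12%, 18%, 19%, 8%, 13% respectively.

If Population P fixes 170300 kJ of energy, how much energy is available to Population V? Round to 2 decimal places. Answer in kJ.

1.09 kJ

Population Q: 170300 × 0.15 = 25545 kJ
Population R: 25545 × 0.12 = 3065.4 kJ
Population S: 3065.4 × 0.18 = 551.772 kJ
Population T: 551.772 × 0.19 = 104.83668 kJ
Population U: 104.83668 × 0.08 = 8.3869344 kJ
Population V: 8.3869344 × 0.13 = 1.090301472 kJ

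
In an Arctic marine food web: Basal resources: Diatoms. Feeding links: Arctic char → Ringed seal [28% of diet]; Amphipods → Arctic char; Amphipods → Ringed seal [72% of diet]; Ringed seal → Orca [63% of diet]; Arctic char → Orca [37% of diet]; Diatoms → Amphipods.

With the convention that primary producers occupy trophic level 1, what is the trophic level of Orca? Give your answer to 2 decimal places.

Amphipods: 1 + 1 = 2
Arctic char: 1 + 2 = 3
Ringed seal: 1 + (0.28×3 + 0.72×2) = 3.28
Orca: 1 + (0.37×3 + 0.63×3.28) = 4.1764

4.18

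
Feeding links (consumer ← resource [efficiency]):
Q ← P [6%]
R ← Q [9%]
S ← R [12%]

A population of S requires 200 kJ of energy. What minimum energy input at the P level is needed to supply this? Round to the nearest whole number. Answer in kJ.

308642 kJ

Cumulative transfer efficiency: 0.06 × 0.09 × 0.12 = 0.000648
P energy = 200 / 0.000648 = 308642 kJ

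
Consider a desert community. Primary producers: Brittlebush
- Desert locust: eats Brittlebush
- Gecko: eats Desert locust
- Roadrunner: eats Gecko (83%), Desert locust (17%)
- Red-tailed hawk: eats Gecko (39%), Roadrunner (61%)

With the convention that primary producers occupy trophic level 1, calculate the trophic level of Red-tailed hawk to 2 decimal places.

4.51

Desert locust: 1 + 1 = 2
Gecko: 1 + 2 = 3
Roadrunner: 1 + (0.83×3 + 0.17×2) = 3.83
Red-tailed hawk: 1 + (0.39×3 + 0.61×3.83) = 4.5063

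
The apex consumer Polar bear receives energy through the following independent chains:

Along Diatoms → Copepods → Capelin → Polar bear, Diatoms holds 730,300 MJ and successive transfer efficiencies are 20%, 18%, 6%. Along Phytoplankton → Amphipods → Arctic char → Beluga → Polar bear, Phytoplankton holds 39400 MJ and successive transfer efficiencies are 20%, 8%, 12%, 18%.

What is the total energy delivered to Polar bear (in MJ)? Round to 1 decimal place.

1591.1 MJ

Via Diatoms: 730300 × 0.2 × 0.18 × 0.06 = 1577.448 MJ
Via Phytoplankton: 39400 × 0.2 × 0.08 × 0.12 × 0.18 = 13.61664 MJ
Total at Polar bear: 1577.448 + 13.61664 = 1591.06464 MJ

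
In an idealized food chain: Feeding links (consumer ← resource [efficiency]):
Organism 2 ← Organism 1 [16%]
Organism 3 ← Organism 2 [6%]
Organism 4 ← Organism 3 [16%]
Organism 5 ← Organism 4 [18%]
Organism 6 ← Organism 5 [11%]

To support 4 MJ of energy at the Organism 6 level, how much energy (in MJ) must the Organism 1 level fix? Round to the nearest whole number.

131524 MJ

Cumulative transfer efficiency: 0.16 × 0.06 × 0.16 × 0.18 × 0.11 = 0.0000304128
Organism 1 energy = 4 / 0.0000304128 = 131524 MJ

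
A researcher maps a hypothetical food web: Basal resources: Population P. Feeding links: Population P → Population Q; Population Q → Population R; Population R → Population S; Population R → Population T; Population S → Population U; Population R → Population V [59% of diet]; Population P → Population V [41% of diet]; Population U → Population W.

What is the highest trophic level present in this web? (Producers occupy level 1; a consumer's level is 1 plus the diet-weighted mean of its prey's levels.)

6

Population Q: 1 + 1 = 2
Population R: 1 + 2 = 3
Population S: 1 + 3 = 4
Population T: 1 + 3 = 4
Population U: 1 + 4 = 5
Population V: 1 + (0.59×3 + 0.41×1) = 3.18
Population W: 1 + 5 = 6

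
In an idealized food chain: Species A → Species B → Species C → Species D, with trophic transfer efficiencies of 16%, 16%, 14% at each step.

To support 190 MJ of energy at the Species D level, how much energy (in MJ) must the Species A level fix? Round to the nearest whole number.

53013 MJ

Cumulative transfer efficiency: 0.16 × 0.16 × 0.14 = 0.003584
Species A energy = 190 / 0.003584 = 53013 MJ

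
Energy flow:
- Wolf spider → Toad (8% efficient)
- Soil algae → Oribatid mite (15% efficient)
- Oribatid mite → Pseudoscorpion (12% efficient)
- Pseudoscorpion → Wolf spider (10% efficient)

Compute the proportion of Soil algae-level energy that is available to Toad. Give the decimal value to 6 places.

0.000144

Product of link efficiencies: 0.15 × 0.12 × 0.1 × 0.08 = 0.000144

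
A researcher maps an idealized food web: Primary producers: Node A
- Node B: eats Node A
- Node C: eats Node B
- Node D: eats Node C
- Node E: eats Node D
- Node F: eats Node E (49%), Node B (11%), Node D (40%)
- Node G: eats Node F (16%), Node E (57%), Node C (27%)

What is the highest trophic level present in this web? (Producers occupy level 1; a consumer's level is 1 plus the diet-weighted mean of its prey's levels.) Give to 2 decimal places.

Node B: 1 + 1 = 2
Node C: 1 + 2 = 3
Node D: 1 + 3 = 4
Node E: 1 + 4 = 5
Node F: 1 + (0.49×5 + 0.11×2 + 0.4×4) = 5.27
Node G: 1 + (0.16×5.27 + 0.57×5 + 0.27×3) = 5.5032

5.50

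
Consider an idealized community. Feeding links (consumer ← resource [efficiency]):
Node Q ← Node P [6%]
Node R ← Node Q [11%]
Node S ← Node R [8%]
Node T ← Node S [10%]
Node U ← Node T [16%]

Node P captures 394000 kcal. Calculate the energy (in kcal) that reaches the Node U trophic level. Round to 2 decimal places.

3.33 kcal

Node Q: 394000 × 0.06 = 23640 kcal
Node R: 23640 × 0.11 = 2600.4 kcal
Node S: 2600.4 × 0.08 = 208.032 kcal
Node T: 208.032 × 0.1 = 20.8032 kcal
Node U: 20.8032 × 0.16 = 3.328512 kcal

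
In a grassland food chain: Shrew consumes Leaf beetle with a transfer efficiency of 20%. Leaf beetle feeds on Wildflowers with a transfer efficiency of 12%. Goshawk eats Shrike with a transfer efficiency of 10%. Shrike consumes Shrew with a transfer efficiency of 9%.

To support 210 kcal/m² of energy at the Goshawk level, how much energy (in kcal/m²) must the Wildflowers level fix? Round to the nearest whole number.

972222 kcal/m²

Cumulative transfer efficiency: 0.12 × 0.2 × 0.09 × 0.1 = 0.000216
Wildflowers energy = 210 / 0.000216 = 972222 kcal/m²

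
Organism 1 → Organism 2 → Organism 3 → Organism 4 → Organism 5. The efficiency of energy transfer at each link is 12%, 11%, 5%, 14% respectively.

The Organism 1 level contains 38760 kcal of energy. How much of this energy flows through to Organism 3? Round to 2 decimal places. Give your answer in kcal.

Organism 2: 38760 × 0.12 = 4651.2 kcal
Organism 3: 4651.2 × 0.11 = 511.632 kcal

511.63 kcal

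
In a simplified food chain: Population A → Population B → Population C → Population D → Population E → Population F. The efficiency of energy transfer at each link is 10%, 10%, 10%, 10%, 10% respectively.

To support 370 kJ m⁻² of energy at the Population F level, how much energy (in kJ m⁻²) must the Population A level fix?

37000000 kJ m⁻²

Cumulative transfer efficiency: 0.1 × 0.1 × 0.1 × 0.1 × 0.1 = 0.00001
Population A energy = 370 / 0.00001 = 37000000 kJ m⁻²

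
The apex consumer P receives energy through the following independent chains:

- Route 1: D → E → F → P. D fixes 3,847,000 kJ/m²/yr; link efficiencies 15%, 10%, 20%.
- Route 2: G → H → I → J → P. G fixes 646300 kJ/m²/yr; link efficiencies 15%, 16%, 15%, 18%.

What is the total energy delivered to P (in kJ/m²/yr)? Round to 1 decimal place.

11959.8 kJ/m²/yr

Route 1: 3847000 × 0.15 × 0.1 × 0.2 = 11541 kJ/m²/yr
Route 2: 646300 × 0.15 × 0.16 × 0.15 × 0.18 = 418.8024 kJ/m²/yr
Total at P: 11541 + 418.8024 = 11959.8024 kJ/m²/yr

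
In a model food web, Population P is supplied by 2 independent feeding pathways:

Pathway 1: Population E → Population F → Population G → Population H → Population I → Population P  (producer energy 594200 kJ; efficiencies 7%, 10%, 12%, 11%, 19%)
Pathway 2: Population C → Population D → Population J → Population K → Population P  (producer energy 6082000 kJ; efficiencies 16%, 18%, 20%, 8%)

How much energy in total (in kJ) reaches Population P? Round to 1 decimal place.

Pathway 1: 594200 × 0.07 × 0.1 × 0.12 × 0.11 × 0.19 = 10.4317752 kJ
Pathway 2: 6082000 × 0.16 × 0.18 × 0.2 × 0.08 = 2802.5856 kJ
Total at Population P: 10.4317752 + 2802.5856 = 2813.0173752 kJ

2813.0 kJ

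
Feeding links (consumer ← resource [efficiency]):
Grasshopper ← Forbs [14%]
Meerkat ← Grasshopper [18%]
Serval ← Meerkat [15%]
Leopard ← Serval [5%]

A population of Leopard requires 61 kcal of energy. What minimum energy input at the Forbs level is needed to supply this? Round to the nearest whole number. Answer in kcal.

Cumulative transfer efficiency: 0.14 × 0.18 × 0.15 × 0.05 = 0.000189
Forbs energy = 61 / 0.000189 = 322751 kcal

322751 kcal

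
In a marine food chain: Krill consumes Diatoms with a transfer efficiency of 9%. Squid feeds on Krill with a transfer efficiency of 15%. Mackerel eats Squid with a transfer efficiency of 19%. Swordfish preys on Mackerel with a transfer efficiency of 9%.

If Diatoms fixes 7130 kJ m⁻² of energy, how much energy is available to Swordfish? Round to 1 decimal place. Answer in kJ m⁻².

Krill: 7130 × 0.09 = 641.7 kJ m⁻²
Squid: 641.7 × 0.15 = 96.255 kJ m⁻²
Mackerel: 96.255 × 0.19 = 18.28845 kJ m⁻²
Swordfish: 18.28845 × 0.09 = 1.6459605 kJ m⁻²

1.6 kJ m⁻²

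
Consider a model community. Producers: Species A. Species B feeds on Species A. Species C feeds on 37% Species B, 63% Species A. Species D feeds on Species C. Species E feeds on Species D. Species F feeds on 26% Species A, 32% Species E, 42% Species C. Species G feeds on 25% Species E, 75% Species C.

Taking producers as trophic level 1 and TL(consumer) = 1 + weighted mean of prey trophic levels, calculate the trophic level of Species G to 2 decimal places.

Species B: 1 + 1 = 2
Species C: 1 + (0.37×2 + 0.63×1) = 2.37
Species D: 1 + 2.37 = 3.37
Species E: 1 + 3.37 = 4.37
Species F: 1 + (0.26×1 + 0.32×4.37 + 0.42×2.37) = 3.6538
Species G: 1 + (0.25×4.37 + 0.75×2.37) = 3.87

3.87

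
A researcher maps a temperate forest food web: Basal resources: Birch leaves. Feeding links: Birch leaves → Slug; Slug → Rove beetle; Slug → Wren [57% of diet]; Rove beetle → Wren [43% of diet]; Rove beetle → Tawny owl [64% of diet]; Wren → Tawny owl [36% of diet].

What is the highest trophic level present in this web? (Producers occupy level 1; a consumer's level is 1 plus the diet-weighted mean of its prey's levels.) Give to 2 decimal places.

Slug: 1 + 1 = 2
Rove beetle: 1 + 2 = 3
Wren: 1 + (0.57×2 + 0.43×3) = 3.43
Tawny owl: 1 + (0.64×3 + 0.36×3.43) = 4.1548

4.15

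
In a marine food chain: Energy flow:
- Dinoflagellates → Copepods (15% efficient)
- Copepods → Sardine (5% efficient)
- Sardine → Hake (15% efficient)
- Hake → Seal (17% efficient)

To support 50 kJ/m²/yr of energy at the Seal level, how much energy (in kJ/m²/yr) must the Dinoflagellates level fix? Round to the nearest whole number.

261438 kJ/m²/yr

Cumulative transfer efficiency: 0.15 × 0.05 × 0.15 × 0.17 = 0.00019125
Dinoflagellates energy = 50 / 0.00019125 = 261438 kJ/m²/yr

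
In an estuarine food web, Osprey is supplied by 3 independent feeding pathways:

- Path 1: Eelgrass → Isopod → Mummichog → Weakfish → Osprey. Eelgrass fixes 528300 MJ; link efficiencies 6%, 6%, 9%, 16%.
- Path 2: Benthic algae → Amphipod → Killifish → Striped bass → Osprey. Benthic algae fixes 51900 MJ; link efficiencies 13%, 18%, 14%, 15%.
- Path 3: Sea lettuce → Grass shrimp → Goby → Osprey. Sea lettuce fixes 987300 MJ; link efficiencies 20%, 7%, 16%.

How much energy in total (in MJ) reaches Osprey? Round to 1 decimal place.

2264.4 MJ

Path 1: 528300 × 0.06 × 0.06 × 0.09 × 0.16 = 27.387072 MJ
Path 2: 51900 × 0.13 × 0.18 × 0.14 × 0.15 = 25.50366 MJ
Path 3: 987300 × 0.2 × 0.07 × 0.16 = 2211.552 MJ
Total at Osprey: 27.387072 + 25.50366 + 2211.552 = 2264.442732 MJ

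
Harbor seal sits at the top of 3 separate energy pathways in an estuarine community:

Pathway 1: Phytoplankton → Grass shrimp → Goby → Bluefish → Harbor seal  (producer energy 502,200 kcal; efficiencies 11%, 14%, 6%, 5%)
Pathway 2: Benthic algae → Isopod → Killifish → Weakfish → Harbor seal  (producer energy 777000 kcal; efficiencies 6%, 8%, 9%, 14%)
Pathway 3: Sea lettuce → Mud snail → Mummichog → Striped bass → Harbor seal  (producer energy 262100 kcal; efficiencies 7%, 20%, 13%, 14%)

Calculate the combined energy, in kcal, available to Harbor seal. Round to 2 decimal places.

136.98 kcal

Pathway 1: 502200 × 0.11 × 0.14 × 0.06 × 0.05 = 23.20164 kcal
Pathway 2: 777000 × 0.06 × 0.08 × 0.09 × 0.14 = 46.99296 kcal
Pathway 3: 262100 × 0.07 × 0.2 × 0.13 × 0.14 = 66.78308 kcal
Total at Harbor seal: 23.20164 + 46.99296 + 66.78308 = 136.97768 kcal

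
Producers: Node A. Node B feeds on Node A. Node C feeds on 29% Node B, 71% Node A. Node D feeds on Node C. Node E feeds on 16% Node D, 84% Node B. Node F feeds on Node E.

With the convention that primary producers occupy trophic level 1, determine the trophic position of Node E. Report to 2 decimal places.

Node B: 1 + 1 = 2
Node C: 1 + (0.29×2 + 0.71×1) = 2.29
Node D: 1 + 2.29 = 3.29
Node E: 1 + (0.16×3.29 + 0.84×2) = 3.2064
Node F: 1 + 3.2064 = 4.2064

3.21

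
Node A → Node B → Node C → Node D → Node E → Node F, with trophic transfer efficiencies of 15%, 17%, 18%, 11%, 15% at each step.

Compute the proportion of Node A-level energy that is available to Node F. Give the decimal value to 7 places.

Product of link efficiencies: 0.15 × 0.17 × 0.18 × 0.11 × 0.15 = 0.000075735

0.0000757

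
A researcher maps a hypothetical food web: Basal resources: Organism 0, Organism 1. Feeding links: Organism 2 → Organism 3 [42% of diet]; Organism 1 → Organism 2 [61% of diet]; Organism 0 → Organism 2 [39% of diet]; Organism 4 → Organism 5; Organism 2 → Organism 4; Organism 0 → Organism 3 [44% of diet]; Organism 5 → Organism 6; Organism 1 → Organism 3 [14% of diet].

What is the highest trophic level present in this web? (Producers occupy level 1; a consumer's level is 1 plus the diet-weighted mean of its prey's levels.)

5

Organism 2: 1 + (0.39×1 + 0.61×1) = 2
Organism 3: 1 + (0.44×1 + 0.14×1 + 0.42×2) = 2.42
Organism 4: 1 + 2 = 3
Organism 5: 1 + 3 = 4
Organism 6: 1 + 4 = 5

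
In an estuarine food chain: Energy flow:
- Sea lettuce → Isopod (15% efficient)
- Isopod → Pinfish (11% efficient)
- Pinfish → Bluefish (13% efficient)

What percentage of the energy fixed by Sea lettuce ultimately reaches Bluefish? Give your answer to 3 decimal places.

Product of link efficiencies: 0.15 × 0.11 × 0.13 = 0.002145
As a percentage: 0.002145 × 100 = 0.215%

0.215%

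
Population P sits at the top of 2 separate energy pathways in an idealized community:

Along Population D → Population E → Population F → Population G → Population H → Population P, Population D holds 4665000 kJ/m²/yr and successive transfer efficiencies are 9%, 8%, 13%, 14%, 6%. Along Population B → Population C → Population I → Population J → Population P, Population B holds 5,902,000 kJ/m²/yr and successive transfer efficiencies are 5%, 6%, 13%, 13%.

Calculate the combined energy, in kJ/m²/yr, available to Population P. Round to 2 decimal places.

335.91 kJ/m²/yr

Via Population D: 4665000 × 0.09 × 0.08 × 0.13 × 0.14 × 0.06 = 36.678096 kJ/m²/yr
Via Population B: 5902000 × 0.05 × 0.06 × 0.13 × 0.13 = 299.2314 kJ/m²/yr
Total at Population P: 36.678096 + 299.2314 = 335.909496 kJ/m²/yr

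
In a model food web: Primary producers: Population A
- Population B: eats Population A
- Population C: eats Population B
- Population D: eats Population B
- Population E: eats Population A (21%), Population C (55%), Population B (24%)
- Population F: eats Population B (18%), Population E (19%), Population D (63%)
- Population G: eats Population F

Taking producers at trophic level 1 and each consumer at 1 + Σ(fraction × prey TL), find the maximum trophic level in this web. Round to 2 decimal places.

4.88

Population B: 1 + 1 = 2
Population C: 1 + 2 = 3
Population D: 1 + 2 = 3
Population E: 1 + (0.21×1 + 0.55×3 + 0.24×2) = 3.34
Population F: 1 + (0.18×2 + 0.19×3.34 + 0.63×3) = 3.8846
Population G: 1 + 3.8846 = 4.8846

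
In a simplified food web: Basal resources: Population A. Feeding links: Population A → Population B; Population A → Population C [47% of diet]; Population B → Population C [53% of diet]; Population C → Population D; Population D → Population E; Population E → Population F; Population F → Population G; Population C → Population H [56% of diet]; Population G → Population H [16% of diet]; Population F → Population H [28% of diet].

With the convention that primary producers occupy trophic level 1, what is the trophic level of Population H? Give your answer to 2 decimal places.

5.01

Population B: 1 + 1 = 2
Population C: 1 + (0.47×1 + 0.53×2) = 2.53
Population D: 1 + 2.53 = 3.53
Population E: 1 + 3.53 = 4.53
Population F: 1 + 4.53 = 5.53
Population G: 1 + 5.53 = 6.53
Population H: 1 + (0.56×2.53 + 0.16×6.53 + 0.28×5.53) = 5.01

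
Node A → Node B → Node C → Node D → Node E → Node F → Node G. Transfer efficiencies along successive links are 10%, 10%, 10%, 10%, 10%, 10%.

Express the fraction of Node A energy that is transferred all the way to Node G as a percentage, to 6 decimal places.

Product of link efficiencies: 0.1 × 0.1 × 0.1 × 0.1 × 0.1 × 0.1 = 0.000001
As a percentage: 0.000001 × 100 = 0.000100%

0.000100%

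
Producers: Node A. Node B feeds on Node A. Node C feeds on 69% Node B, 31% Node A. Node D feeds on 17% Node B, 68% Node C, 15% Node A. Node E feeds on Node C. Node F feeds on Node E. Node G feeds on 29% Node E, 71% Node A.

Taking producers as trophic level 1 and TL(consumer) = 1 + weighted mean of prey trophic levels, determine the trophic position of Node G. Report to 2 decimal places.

2.78

Node B: 1 + 1 = 2
Node C: 1 + (0.69×2 + 0.31×1) = 2.69
Node D: 1 + (0.17×2 + 0.68×2.69 + 0.15×1) = 3.3192
Node E: 1 + 2.69 = 3.69
Node F: 1 + 3.69 = 4.69
Node G: 1 + (0.29×3.69 + 0.71×1) = 2.7801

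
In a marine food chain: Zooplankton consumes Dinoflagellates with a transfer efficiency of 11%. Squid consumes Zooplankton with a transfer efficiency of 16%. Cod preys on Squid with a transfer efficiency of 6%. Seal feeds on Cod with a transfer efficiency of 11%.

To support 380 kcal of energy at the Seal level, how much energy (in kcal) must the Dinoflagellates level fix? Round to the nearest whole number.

3271350 kcal

Cumulative transfer efficiency: 0.11 × 0.16 × 0.06 × 0.11 = 0.00011616
Dinoflagellates energy = 380 / 0.00011616 = 3271350 kcal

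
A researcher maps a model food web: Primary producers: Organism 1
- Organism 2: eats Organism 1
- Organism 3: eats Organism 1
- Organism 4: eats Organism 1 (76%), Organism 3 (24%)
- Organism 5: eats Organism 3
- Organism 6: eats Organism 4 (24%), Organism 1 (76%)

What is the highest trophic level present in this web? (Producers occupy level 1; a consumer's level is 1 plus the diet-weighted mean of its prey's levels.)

3

Organism 2: 1 + 1 = 2
Organism 3: 1 + 1 = 2
Organism 4: 1 + (0.76×1 + 0.24×2) = 2.24
Organism 5: 1 + 2 = 3
Organism 6: 1 + (0.24×2.24 + 0.76×1) = 2.2976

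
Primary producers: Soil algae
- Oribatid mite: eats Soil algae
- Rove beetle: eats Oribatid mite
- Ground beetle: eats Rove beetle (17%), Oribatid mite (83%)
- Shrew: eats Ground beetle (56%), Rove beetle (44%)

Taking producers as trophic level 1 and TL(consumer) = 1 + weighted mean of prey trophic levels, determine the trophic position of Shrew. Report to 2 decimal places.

Oribatid mite: 1 + 1 = 2
Rove beetle: 1 + 2 = 3
Ground beetle: 1 + (0.17×3 + 0.83×2) = 3.17
Shrew: 1 + (0.56×3.17 + 0.44×3) = 4.0952

4.10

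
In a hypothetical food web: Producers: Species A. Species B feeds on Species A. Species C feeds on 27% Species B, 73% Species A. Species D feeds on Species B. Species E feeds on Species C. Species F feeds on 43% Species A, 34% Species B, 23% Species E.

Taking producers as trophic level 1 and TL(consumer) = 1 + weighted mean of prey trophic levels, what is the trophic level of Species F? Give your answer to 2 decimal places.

2.86

Species B: 1 + 1 = 2
Species C: 1 + (0.27×2 + 0.73×1) = 2.27
Species D: 1 + 2 = 3
Species E: 1 + 2.27 = 3.27
Species F: 1 + (0.43×1 + 0.34×2 + 0.23×3.27) = 2.8621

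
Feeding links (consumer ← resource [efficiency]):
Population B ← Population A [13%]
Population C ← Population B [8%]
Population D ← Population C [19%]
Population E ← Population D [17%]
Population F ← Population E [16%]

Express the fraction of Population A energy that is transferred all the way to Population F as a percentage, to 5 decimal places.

Product of link efficiencies: 0.13 × 0.08 × 0.19 × 0.17 × 0.16 = 0.0000537472
As a percentage: 0.0000537472 × 100 = 0.00537%

0.00537%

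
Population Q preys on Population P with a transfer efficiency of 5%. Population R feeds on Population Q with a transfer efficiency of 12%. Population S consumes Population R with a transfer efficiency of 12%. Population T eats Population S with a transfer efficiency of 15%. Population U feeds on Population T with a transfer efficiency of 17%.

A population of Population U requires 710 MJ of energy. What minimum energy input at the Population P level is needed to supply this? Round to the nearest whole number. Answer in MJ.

Cumulative transfer efficiency: 0.05 × 0.12 × 0.12 × 0.15 × 0.17 = 0.00001836
Population P energy = 710 / 0.00001836 = 38671024 MJ

38671024 MJ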